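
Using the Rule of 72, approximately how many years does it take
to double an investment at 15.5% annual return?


Formula: Years ≈ 72 / r
Substituting: Years ≈ 72 / 15.5
Years ≈ 4.6

4.6 years


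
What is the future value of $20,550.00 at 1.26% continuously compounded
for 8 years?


Formula: FV = P * e^(r*t)
Exponent: r*t = 0.0126 * 8 = 0.1008
e^(0.1008) = 1.106055
FV = $20,550.00 * 1.106055 = $22,729.44

$22,729.44


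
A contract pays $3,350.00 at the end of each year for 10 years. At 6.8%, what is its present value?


Formula: PV = PMT * (1 - (1+r)^(-n)) / r
Discount factor: (1 + 0.068)^(-10) = 0.51795
Bracket: 1 - 0.51795 = 0.48205
PV = $3,350.00 * 0.48205 / 0.068 = $23,748.07

$23,748.07


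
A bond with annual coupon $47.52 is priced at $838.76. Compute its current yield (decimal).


Formula: Current yield = annual coupon / price
Substituting: CY = $47.52 / $838.76
CY = 0.056655

0.056655


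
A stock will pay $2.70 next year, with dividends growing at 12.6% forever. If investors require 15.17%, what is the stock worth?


Formula: P = D1 / (r - g)
Spread: r - g = 0.1517 - 0.126 = 0.0257
Substituting: P = $2.70 / 0.0257
P = $105.06

$105.06


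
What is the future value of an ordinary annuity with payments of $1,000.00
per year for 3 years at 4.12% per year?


Formula: FV = PMT * ((1+r)^n - 1) / r
Growth factor: (1 + 0.0412)^3 = 1.128762
Numerator: 1.128762 - 1 = 0.128762
FV = $1,000.00 * 0.128762 / 0.0412 = $3,125.30

$3,125.30


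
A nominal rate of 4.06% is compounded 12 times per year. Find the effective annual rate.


Formula: EAR = (1 + r/m)^m - 1
Period rate: r/m = 0.0406 / 12 = 0.003383
Compounding: (1 + 0.003383)^12 = 1.041364
EAR = 1.041364 - 1 = 0.041364

0.041364


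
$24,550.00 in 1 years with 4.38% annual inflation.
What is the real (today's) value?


Formula: Real value = nominal / (1 + inflation)^years
Price level: (1 + 0.0438)^1 = 1.0438
Real value = $24,550.00 / 1.0438 = $23,519.83

$23,519.83


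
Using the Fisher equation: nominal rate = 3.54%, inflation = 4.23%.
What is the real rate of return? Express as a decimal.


Formula: (1 + r_real) = (1 + r_nom) / (1 + inflation)
Substituting: (1 + r_real) = 1.0354 / 1.0423
(1 + r_real) = 0.99338
r_real = 0.99338 - 1 = -0.00662

-0.00662


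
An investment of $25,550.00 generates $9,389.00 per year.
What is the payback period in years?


Formula: Payback = investment / annual cash flow
Substituting: Payback = $25,550.00 / $9,389.00
Payback = 2.7213 years

2.7213 years


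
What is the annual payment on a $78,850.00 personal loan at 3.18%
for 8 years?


Formula: PMT = PV * r / (1 - (1+r)^(-n))
Denominator: 1 - (1 + 0.0318)^(-8) = 0.221541
Numerator: $78,850.00 * 0.0318 = 2507.43
PMT = 2507.43 / 0.221541 = $11,318.14

$11,318.14


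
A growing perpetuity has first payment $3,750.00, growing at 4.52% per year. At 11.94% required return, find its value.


Formula: PV = C / (r - g)
Spread: r - g = 0.1194 - 0.0452 = 0.0742
Substituting: PV = $3,750.00 / 0.0742
PV = $50,539.08

$50,539.08


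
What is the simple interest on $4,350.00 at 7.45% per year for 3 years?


Formula: I = P * r * t
Substituting: I = $4,350.00 * 0.0745 * 3
Step: I = $4,350.00 * 0.2235
I = $972.23

$972.23


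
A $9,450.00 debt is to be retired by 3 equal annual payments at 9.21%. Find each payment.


Formula: PMT = PV * r / (1 - (1+r)^(-n))
Denominator: 1 - (1 + 0.0921)^(-3) = 0.232262
Numerator: $9,450.00 * 0.0921 = 870.345
PMT = 870.345 / 0.232262 = $3,747.25

$3,747.25


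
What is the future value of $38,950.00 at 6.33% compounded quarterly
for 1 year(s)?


Formula: FV = P * (1 + r/m)^(m*t)
Period rate: r/m = 0.0633 / 4 = 0.015825
Total periods: m*t = 4 * 1 = 4
Growth factor: (1 + 0.015825)^4 = 1.064818
FV = $38,950.00 * 1.064818 = $41,474.68

$41,474.68


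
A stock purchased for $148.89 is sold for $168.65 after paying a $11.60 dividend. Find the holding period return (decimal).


Formula: HPR = (P1 - P0 + D) / P0
Gain: $168.65 - $148.89 + $11.60 = $31.36
HPR = $31.36 / $148.89 = 0.2106

0.2106


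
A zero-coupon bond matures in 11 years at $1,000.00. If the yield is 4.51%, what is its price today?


Formula: Price = FV / (1 + r)^n
Substituting: Price = $1,000.00 / (1 + 0.0451)^11
Discount factor: (1.0451)^11 = 1.624562
Price = $1,000.00 / 1.624562 = $615.55

$615.55


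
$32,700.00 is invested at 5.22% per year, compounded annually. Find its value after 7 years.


Formula: FV = P * (1 + r)^n
Substituting: FV = $32,700.00 * (1 + 0.0522)^7
Growth factor: (1.0522)^7 = 1.427868
FV = $32,700.00 * 1.427868 = $46,691.29

$46,691.29


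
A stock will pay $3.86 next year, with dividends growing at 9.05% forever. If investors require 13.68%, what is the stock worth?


Formula: P = D1 / (r - g)
Spread: r - g = 0.1368 - 0.0905 = 0.0463
Substituting: P = $3.86 / 0.0463
P = $83.37

$83.37


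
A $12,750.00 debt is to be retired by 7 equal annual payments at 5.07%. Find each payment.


Formula: PMT = PV * r / (1 - (1+r)^(-n))
Denominator: 1 - (1 + 0.0507)^(-7) = 0.292626
Numerator: $12,750.00 * 0.0507 = 646.425
PMT = 646.425 / 0.292626 = $2,209.05

$2,209.05


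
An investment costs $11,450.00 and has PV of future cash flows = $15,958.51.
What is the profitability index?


Formula: PI = PV(cash flows) / initial investment
Substituting: PI = $15,958.51 / $11,450.00
PI = 1.3938

1.3938


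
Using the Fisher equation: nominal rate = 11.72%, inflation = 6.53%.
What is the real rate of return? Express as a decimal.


Formula: (1 + r_real) = (1 + r_nom) / (1 + inflation)
Substituting: (1 + r_real) = 1.1172 / 1.0653
(1 + r_real) = 1.048719
r_real = 1.048719 - 1 = 0.048719

0.048719


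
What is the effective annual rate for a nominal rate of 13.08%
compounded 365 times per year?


Formula: EAR = (1 + r/m)^m - 1
Period rate: r/m = 0.1308 / 365 = 0.000358
Compounding: (1 + 0.000358)^365 = 1.139713
EAR = 1.139713 - 1 = 0.139713

0.139713


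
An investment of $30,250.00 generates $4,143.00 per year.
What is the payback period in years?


Formula: Payback = investment / annual cash flow
Substituting: Payback = $30,250.00 / $4,143.00
Payback = 7.3015 years

7.3015 years


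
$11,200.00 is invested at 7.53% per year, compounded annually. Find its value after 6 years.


Formula: FV = P * (1 + r)^n
Substituting: FV = $11,200.00 * (1 + 0.0753)^6
Growth factor: (1.0753)^6 = 1.545887
FV = $11,200.00 * 1.545887 = $17,313.94

$17,313.94


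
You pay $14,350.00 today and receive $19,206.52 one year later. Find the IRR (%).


Formula: IRR = C1/C0 - 1
Substituting: IRR = $19,206.52 / $14,350.00 - 1
Ratio: 1.338433 - 1 = 0.338433
IRR = 33.8433%

33.8433%


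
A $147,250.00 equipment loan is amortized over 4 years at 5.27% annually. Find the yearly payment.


Formula: PMT = PV * r / (1 - (1+r)^(-n))
Denominator: 1 - (1 + 0.0527)^(-4) = 0.185705
Numerator: $147,250.00 * 0.0527 = 7760.075
PMT = 7760.075 / 0.185705 = $41,787.00

$41,787.00


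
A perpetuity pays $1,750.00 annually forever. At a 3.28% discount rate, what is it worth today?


Formula: PV = C / r
Substituting: PV = $1,750.00 / 0.0328
PV = $53,353.66

$53,353.66


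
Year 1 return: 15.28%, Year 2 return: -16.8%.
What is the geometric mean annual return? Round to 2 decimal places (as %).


Formula: Geometric mean = ((1+r1)*(1+r2))^(1/2) - 1
Product: (1 + 0.1528) * (1 + -0.168) = 1.1528 * 0.832 = 0.95913
Square root: 0.95913^0.5 = 0.979352
Geometric mean = 0.979352 - 1 = -0.020648
As percentage: -2.06%

-2.06%


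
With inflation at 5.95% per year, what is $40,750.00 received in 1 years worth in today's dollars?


Formula: Real value = nominal / (1 + inflation)^years
Price level: (1 + 0.0595)^1 = 1.0595
Real value = $40,750.00 / 1.0595 = $38,461.54

$38,461.54


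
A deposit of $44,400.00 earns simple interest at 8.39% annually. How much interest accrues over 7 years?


Formula: I = P * r * t
Substituting: I = $44,400.00 * 0.0839 * 7
Step: I = $44,400.00 * 0.5873
I = $26,076.12

$26,076.12


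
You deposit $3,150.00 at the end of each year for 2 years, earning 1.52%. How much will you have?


Formula: FV = PMT * ((1+r)^n - 1) / r
Growth factor: (1 + 0.0152)^2 = 1.030631
Numerator: 1.030631 - 1 = 0.030631
FV = $3,150.00 * 0.030631 / 0.0152 = $6,347.88

$6,347.88


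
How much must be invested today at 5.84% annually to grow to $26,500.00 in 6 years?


Formula: PV = FV / (1 + r)^n
Substituting: PV = $26,500.00 / (1 + 0.0584)^6
Discount factor: (1.0584)^6 = 1.405721
PV = $26,500.00 / 1.405721 = $18,851.54

$18,851.54


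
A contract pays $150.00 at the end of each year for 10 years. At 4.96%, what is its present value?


Formula: PV = PMT * (1 - (1+r)^(-n)) / r
Discount factor: (1 + 0.0496)^(-10) = 0.616257
Bracket: 1 - 0.616257 = 0.383743
PV = $150.00 * 0.383743 / 0.0496 = $1,160.51

$1,160.51


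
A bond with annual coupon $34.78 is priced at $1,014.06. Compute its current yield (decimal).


Formula: Current yield = annual coupon / price
Substituting: CY = $34.78 / $1,014.06
CY = 0.034298

0.034298


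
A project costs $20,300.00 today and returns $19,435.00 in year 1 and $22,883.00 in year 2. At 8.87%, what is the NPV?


Formula: NPV = C0 + C1/(1+r) + C2/(1+r)^2
Discount C1: $19,435.00 / (1 + 0.0887) = $17,851.57
Discount C2: $22,883.00 / (1 + 0.0887)^2 = $19,306.19
NPV = -$20,300.00 + $17,851.57 + $19,306.19 = $16,857.75

$16,857.75


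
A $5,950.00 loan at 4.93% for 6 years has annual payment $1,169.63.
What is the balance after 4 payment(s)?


Formula: Balance = PV*(1+r)^k - PMT*((1+r)^k - 1)/r
Growth: (1 + 0.0493)^4 = 1.212268
Accumulated factor: ((1+r)^k - 1)/r = 4.305642
Balance = $5,950.00 * 1.212268 - $1,169.63 * 4.305642
Balance = $2,176.99

$2,176.99


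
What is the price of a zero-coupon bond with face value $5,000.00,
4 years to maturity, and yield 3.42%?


Formula: Price = FV / (1 + r)^n
Substituting: Price = $5,000.00 / (1 + 0.0342)^4
Discount factor: (1.0342)^4 = 1.143979
Price = $5,000.00 / 1.143979 = $4,370.71

$4,370.71


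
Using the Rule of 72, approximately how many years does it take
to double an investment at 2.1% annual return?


Formula: Years ≈ 72 / r
Substituting: Years ≈ 72 / 2.1
Years ≈ 34.3

34.3 years


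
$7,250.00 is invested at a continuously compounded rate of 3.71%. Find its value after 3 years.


Formula: FV = P * e^(r*t)
Exponent: r*t = 0.0371 * 3 = 0.1113
e^(0.1113) = 1.11773
FV = $7,250.00 * 1.11773 = $8,103.54

$8,103.54


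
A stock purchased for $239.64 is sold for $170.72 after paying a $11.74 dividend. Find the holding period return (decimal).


Formula: HPR = (P1 - P0 + D) / P0
Gain: $170.72 - $239.64 + $11.74 = -$57.18
HPR = -$57.18 / $239.64 = -0.2386

-0.2386


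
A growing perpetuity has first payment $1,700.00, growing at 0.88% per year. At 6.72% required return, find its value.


Formula: PV = C / (r - g)
Spread: r - g = 0.0672 - 0.0088 = 0.0584
Substituting: PV = $1,700.00 / 0.0584
PV = $29,109.59

$29,109.59


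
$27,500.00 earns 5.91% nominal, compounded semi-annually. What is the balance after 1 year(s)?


Formula: FV = P * (1 + r/m)^(m*t)
Period rate: r/m = 0.0591 / 2 = 0.02955
Total periods: m*t = 2 * 1 = 2
Growth factor: (1 + 0.02955)^2 = 1.059973
FV = $27,500.00 * 1.059973 = $29,149.26

$29,149.26


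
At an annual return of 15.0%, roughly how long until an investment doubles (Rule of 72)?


Formula: Years ≈ 72 / r
Substituting: Years ≈ 72 / 15.0
Years ≈ 4.8

4.8 years


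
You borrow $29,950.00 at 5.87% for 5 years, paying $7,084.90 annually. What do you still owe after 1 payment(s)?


Formula: Balance = PV*(1+r)^k - PMT*((1+r)^k - 1)/r
Growth: (1 + 0.0587)^1 = 1.0587
Accumulated factor: ((1+r)^k - 1)/r = 1.0
Balance = $29,950.00 * 1.0587 - $7,084.90 * 1.0
Balance = $24,623.17

$24,623.17


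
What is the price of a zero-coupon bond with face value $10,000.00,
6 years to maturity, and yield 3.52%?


Formula: Price = FV / (1 + r)^n
Substituting: Price = $10,000.00 / (1 + 0.0352)^6
Discount factor: (1.0352)^6 = 1.230681
Price = $10,000.00 / 1.230681 = $8,125.58

$8,125.58


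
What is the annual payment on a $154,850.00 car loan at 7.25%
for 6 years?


Formula: PMT = PV * r / (1 - (1+r)^(-n))
Denominator: 1 - (1 + 0.0725)^(-6) = 0.342923
Numerator: $154,850.00 * 0.0725 = 11226.625
PMT = 11226.625 / 0.342923 = $32,738.02

$32,738.02


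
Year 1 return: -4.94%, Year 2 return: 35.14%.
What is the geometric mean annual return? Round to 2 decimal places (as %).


Formula: Geometric mean = ((1+r1)*(1+r2))^(1/2) - 1
Product: (1 + -0.0494) * (1 + 0.3514) = 0.9506 * 1.3514 = 1.284641
Square root: 1.284641^0.5 = 1.13342
Geometric mean = 1.13342 - 1 = 0.13342
As percentage: 13.34%

13.34%


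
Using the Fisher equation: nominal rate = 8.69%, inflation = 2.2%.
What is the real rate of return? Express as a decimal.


Formula: (1 + r_real) = (1 + r_nom) / (1 + inflation)
Substituting: (1 + r_real) = 1.0869 / 1.022
(1 + r_real) = 1.063503
r_real = 1.063503 - 1 = 0.063503

0.063503


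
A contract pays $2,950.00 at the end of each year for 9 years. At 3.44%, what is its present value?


Formula: PV = PMT * (1 - (1+r)^(-n)) / r
Discount factor: (1 + 0.0344)^(-9) = 0.73757
Bracket: 1 - 0.73757 = 0.26243
PV = $2,950.00 * 0.26243 / 0.0344 = $22,504.88

$22,504.88


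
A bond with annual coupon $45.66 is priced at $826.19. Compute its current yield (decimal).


Formula: Current yield = annual coupon / price
Substituting: CY = $45.66 / $826.19
CY = 0.055266

0.055266


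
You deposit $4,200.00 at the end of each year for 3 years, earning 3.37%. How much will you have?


Formula: FV = PMT * ((1+r)^n - 1) / r
Growth factor: (1 + 0.0337)^3 = 1.104545
Numerator: 1.104545 - 1 = 0.104545
FV = $4,200.00 * 0.104545 / 0.0337 = $13,029.39

$13,029.39


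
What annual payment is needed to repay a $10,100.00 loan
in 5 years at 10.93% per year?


Formula: PMT = PV * r / (1 - (1+r)^(-n))
Denominator: 1 - (1 + 0.1093)^(-5) = 0.404674
Numerator: $10,100.00 * 0.1093 = 1103.93
PMT = 1103.93 / 0.404674 = $2,727.95

$2,727.95


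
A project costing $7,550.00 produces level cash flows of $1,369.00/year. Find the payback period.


Formula: Payback = investment / annual cash flow
Substituting: Payback = $7,550.00 / $1,369.00
Payback = 5.515 years

5.515 years


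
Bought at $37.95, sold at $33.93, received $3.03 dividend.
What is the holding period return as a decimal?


Formula: HPR = (P1 - P0 + D) / P0
Gain: $33.93 - $37.95 + $3.03 = -$0.99
HPR = -$0.99 / $37.95 = -0.0261

-0.0261


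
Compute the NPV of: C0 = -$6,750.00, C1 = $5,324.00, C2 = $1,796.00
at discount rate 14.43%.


Formula: NPV = C0 + C1/(1+r) + C2/(1+r)^2
Discount C1: $5,324.00 / (1 + 0.1443) = $4,652.63
Discount C2: $1,796.00 / (1 + 0.1443)^2 = $1,371.60
NPV = -$6,750.00 + $4,652.63 + $1,371.60 = -$725.78

-$725.78


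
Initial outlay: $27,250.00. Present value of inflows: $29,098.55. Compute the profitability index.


Formula: PI = PV(cash flows) / initial investment
Substituting: PI = $29,098.55 / $27,250.00
PI = 1.0678

1.0678


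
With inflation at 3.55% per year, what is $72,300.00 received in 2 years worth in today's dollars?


Formula: Real value = nominal / (1 + inflation)^years
Price level: (1 + 0.0355)^2 = 1.07226
Real value = $72,300.00 / 1.07226 = $67,427.66

$67,427.66


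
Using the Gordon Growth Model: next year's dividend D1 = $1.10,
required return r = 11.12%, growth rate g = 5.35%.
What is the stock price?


Formula: P = D1 / (r - g)
Spread: r - g = 0.1112 - 0.0535 = 0.0577
Substituting: P = $1.10 / 0.0577
P = $19.06

$19.06


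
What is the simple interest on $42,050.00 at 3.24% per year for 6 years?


Formula: I = P * r * t
Substituting: I = $42,050.00 * 0.0324 * 6
Step: I = $42,050.00 * 0.1944
I = $8,174.52

$8,174.52


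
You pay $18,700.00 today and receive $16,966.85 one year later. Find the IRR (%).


Formula: IRR = C1/C0 - 1
Substituting: IRR = $16,966.85 / $18,700.00 - 1
Ratio: 0.907318 - 1 = -0.092682
IRR = -9.2682%

-9.2682%


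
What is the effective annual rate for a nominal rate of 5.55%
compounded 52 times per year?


Formula: EAR = (1 + r/m)^m - 1
Period rate: r/m = 0.0555 / 52 = 0.001067
Compounding: (1 + 0.001067)^52 = 1.057038
EAR = 1.057038 - 1 = 0.057038

0.057038


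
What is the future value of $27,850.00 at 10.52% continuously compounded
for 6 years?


Formula: FV = P * e^(r*t)
Exponent: r*t = 0.1052 * 6 = 0.6312
e^(0.6312) = 1.879865
FV = $27,850.00 * 1.879865 = $52,354.24

$52,354.24


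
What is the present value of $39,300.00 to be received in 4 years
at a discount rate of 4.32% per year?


Formula: PV = FV / (1 + r)^n
Substituting: PV = $39,300.00 / (1 + 0.0432)^4
Discount factor: (1.0432)^4 = 1.184323
PV = $39,300.00 / 1.184323 = $33,183.50

$33,183.50


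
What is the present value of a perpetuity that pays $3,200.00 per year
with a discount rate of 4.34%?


Formula: PV = C / r
Substituting: PV = $3,200.00 / 0.0434
PV = $73,732.72

$73,732.72


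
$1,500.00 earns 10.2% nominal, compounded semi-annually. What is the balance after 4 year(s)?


Formula: FV = P * (1 + r/m)^(m*t)
Period rate: r/m = 0.102 / 2 = 0.051
Total periods: m*t = 2 * 4 = 8
Growth factor: (1 + 0.051)^8 = 1.48875
FV = $1,500.00 * 1.48875 = $2,233.12

$2,233.12


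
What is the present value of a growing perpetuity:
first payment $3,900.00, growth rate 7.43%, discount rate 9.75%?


Formula: PV = C / (r - g)
Spread: r - g = 0.0975 - 0.0743 = 0.0232
Substituting: PV = $3,900.00 / 0.0232
PV = $168,103.45

$168,103.45


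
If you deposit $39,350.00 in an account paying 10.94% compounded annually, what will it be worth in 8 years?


Formula: FV = P * (1 + r)^n
Substituting: FV = $39,350.00 * (1 + 0.1094)^8
Growth factor: (1.1094)^8 = 2.294591
FV = $39,350.00 * 2.294591 = $90,292.16

$90,292.16


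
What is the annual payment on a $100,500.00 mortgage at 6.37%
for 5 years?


Formula: PMT = PV * r / (1 - (1+r)^(-n))
Denominator: 1 - (1 + 0.0637)^(-5) = 0.265648
Numerator: $100,500.00 * 0.0637 = 6401.85
PMT = 6401.85 / 0.265648 = $24,098.98

$24,098.98


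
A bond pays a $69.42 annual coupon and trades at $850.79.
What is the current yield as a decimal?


Formula: Current yield = annual coupon / price
Substituting: CY = $69.42 / $850.79
CY = 0.081595

0.081595


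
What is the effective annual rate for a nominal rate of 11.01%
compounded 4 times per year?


Formula: EAR = (1 + r/m)^m - 1
Period rate: r/m = 0.1101 / 4 = 0.027525
Compounding: (1 + 0.027525)^4 = 1.11473
EAR = 1.11473 - 1 = 0.11473

0.11473


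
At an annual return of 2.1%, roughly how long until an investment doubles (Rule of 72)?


Formula: Years ≈ 72 / r
Substituting: Years ≈ 72 / 2.1
Years ≈ 34.3

34.3 years


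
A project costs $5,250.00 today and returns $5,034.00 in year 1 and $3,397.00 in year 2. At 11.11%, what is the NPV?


Formula: NPV = C0 + C1/(1+r) + C2/(1+r)^2
Discount C1: $5,034.00 / (1 + 0.1111) = $4,530.65
Discount C2: $3,397.00 / (1 + 0.1111)^2 = $2,751.63
NPV = -$5,250.00 + $4,530.65 + $2,751.63 = $2,032.27

$2,032.27


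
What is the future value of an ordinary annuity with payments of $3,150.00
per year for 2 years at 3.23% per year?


Formula: FV = PMT * ((1+r)^n - 1) / r
Growth factor: (1 + 0.0323)^2 = 1.065643
Numerator: 1.065643 - 1 = 0.065643
FV = $3,150.00 * 0.065643 / 0.0323 = $6,401.75

$6,401.75


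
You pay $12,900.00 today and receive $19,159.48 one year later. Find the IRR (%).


Formula: IRR = C1/C0 - 1
Substituting: IRR = $19,159.48 / $12,900.00 - 1
Ratio: 1.485231 - 1 = 0.485231
IRR = 48.5231%

48.5231%


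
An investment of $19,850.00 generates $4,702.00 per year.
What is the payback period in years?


Formula: Payback = investment / annual cash flow
Substituting: Payback = $19,850.00 / $4,702.00
Payback = 4.2216 years

4.2216 years


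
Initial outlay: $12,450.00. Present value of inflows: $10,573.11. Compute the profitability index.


Formula: PI = PV(cash flows) / initial investment
Substituting: PI = $10,573.11 / $12,450.00
PI = 0.8492

0.8492


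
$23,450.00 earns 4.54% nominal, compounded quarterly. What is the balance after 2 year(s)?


Formula: FV = P * (1 + r/m)^(m*t)
Period rate: r/m = 0.0454 / 4 = 0.01135
Total periods: m*t = 4 * 2 = 8
Growth factor: (1 + 0.01135)^8 = 1.09449
FV = $23,450.00 * 1.09449 = $25,665.79

$25,665.79


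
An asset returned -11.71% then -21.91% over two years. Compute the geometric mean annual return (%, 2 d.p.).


Formula: Geometric mean = ((1+r1)*(1+r2))^(1/2) - 1
Product: (1 + -0.1171) * (1 + -0.2191) = 0.8829 * 0.7809 = 0.689457
Square root: 0.689457^0.5 = 0.830335
Geometric mean = 0.830335 - 1 = -0.169665
As percentage: -16.97%

-16.97%


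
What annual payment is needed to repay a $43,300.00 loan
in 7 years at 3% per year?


Formula: PMT = PV * r / (1 - (1+r)^(-n))
Denominator: 1 - (1 + 0.03)^(-7) = 0.186908
Numerator: $43,300.00 * 0.03 = 1299.0
PMT = 1299.0 / 0.186908 = $6,949.93

$6,949.93


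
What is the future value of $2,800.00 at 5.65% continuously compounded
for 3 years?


Formula: FV = P * e^(r*t)
Exponent: r*t = 0.0565 * 3 = 0.1695
e^(0.1695) = 1.184712
FV = $2,800.00 * 1.184712 = $3,317.19

$3,317.19


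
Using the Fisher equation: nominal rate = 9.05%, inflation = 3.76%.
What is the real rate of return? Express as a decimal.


Formula: (1 + r_real) = (1 + r_nom) / (1 + inflation)
Substituting: (1 + r_real) = 1.0905 / 1.0376
(1 + r_real) = 1.050983
r_real = 1.050983 - 1 = 0.050983

0.050983


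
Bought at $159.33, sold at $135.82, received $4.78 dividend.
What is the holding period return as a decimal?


Formula: HPR = (P1 - P0 + D) / P0
Gain: $135.82 - $159.33 + $4.78 = -$18.73
HPR = -$18.73 / $159.33 = -0.1176

-0.1176


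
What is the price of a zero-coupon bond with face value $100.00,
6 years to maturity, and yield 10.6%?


Formula: Price = FV / (1 + r)^n
Substituting: Price = $100.00 / (1 + 0.106)^6
Discount factor: (1.106)^6 = 1.830336
Price = $100.00 / 1.830336 = $54.63

$54.63


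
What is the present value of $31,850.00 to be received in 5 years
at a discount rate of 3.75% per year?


Formula: PV = FV / (1 + r)^n
Substituting: PV = $31,850.00 / (1 + 0.0375)^5
Discount factor: (1.0375)^5 = 1.2021
PV = $31,850.00 / 1.2021 = $26,495.30

$26,495.30


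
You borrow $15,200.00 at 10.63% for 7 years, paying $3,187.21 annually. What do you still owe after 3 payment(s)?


Formula: Balance = PV*(1+r)^k - PMT*((1+r)^k - 1)/r
Growth: (1 + 0.1063)^3 = 1.354
Accumulated factor: ((1+r)^k - 1)/r = 3.3302
Balance = $15,200.00 * 1.354 - $3,187.21 * 3.3302
Balance = $9,966.76

$9,966.76


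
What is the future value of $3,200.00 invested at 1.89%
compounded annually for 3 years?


Formula: FV = P * (1 + r)^n
Substituting: FV = $3,200.00 * (1 + 0.0189)^3
Growth factor: (1.0189)^3 = 1.057778
FV = $3,200.00 * 1.057778 = $3,384.89

$3,384.89


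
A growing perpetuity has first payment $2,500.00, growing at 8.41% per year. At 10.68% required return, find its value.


Formula: PV = C / (r - g)
Spread: r - g = 0.1068 - 0.0841 = 0.0227
Substituting: PV = $2,500.00 / 0.0227
PV = $110,132.16

$110,132.16


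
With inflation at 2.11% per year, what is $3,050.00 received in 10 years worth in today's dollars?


Formula: Real value = nominal / (1 + inflation)^years
Price level: (1 + 0.0211)^10 = 1.232204
Real value = $3,050.00 / 1.232204 = $2,475.24

$2,475.24


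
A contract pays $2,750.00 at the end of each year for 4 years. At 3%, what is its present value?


Formula: PV = PMT * (1 - (1+r)^(-n)) / r
Discount factor: (1 + 0.03)^(-4) = 0.888487
Bracket: 1 - 0.888487 = 0.111513
PV = $2,750.00 * 0.111513 / 0.03 = $10,222.02

$10,222.02


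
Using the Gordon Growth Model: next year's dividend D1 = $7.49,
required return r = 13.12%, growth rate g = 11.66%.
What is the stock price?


Formula: P = D1 / (r - g)
Spread: r - g = 0.1312 - 0.1166 = 0.0146
Substituting: P = $7.49 / 0.0146
P = $513.01

$513.01


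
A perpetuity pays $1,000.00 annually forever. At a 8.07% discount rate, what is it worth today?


Formula: PV = C / r
Substituting: PV = $1,000.00 / 0.0807
PV = $12,391.57

$12,391.57


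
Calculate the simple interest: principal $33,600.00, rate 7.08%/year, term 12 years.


Formula: I = P * r * t
Substituting: I = $33,600.00 * 0.0708 * 12
Step: I = $33,600.00 * 0.8496
I = $28,546.56

$28,546.56


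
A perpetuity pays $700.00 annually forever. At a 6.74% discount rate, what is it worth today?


Formula: PV = C / r
Substituting: PV = $700.00 / 0.0674
PV = $10,385.76

$10,385.76


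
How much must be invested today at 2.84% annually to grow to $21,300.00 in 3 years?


Formula: PV = FV / (1 + r)^n
Substituting: PV = $21,300.00 / (1 + 0.0284)^3
Discount factor: (1.0284)^3 = 1.087643
PV = $21,300.00 / 1.087643 = $19,583.64

$19,583.64


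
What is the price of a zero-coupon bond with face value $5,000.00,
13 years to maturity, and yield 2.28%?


Formula: Price = FV / (1 + r)^n
Substituting: Price = $5,000.00 / (1 + 0.0228)^13
Discount factor: (1.0228)^13 = 1.340539
Price = $5,000.00 / 1.340539 = $3,729.84

$3,729.84


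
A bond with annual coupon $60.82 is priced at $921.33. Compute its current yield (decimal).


Formula: Current yield = annual coupon / price
Substituting: CY = $60.82 / $921.33
CY = 0.066013

0.066013


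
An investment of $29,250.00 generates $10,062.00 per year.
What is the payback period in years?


Formula: Payback = investment / annual cash flow
Substituting: Payback = $29,250.00 / $10,062.00
Payback = 2.907 years

2.907 years


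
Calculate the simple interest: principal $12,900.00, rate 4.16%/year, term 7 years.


Formula: I = P * r * t
Substituting: I = $12,900.00 * 0.0416 * 7
Step: I = $12,900.00 * 0.2912
I = $3,756.48

$3,756.48


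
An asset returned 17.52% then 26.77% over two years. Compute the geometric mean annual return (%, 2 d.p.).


Formula: Geometric mean = ((1+r1)*(1+r2))^(1/2) - 1
Product: (1 + 0.1752) * (1 + 0.2677) = 1.1752 * 1.2677 = 1.489801
Square root: 1.489801^0.5 = 1.220574
Geometric mean = 1.220574 - 1 = 0.220574
As percentage: 22.06%

22.06%


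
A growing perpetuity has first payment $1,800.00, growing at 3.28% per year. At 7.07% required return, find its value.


Formula: PV = C / (r - g)
Spread: r - g = 0.0707 - 0.0328 = 0.0379
Substituting: PV = $1,800.00 / 0.0379
PV = $47,493.40

$47,493.40


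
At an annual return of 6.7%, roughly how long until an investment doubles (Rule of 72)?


Formula: Years ≈ 72 / r
Substituting: Years ≈ 72 / 6.7
Years ≈ 10.7

10.7 years


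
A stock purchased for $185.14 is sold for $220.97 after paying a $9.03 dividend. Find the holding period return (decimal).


Formula: HPR = (P1 - P0 + D) / P0
Gain: $220.97 - $185.14 + $9.03 = $44.86
HPR = $44.86 / $185.14 = 0.2423

0.2423


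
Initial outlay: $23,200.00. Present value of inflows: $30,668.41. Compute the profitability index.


Formula: PI = PV(cash flows) / initial investment
Substituting: PI = $30,668.41 / $23,200.00
PI = 1.3219

1.3219


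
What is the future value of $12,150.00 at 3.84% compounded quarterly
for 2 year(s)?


Formula: FV = P * (1 + r/m)^(m*t)
Period rate: r/m = 0.0384 / 4 = 0.0096
Total periods: m*t = 4 * 2 = 8
Growth factor: (1 + 0.0096)^8 = 1.079431
FV = $12,150.00 * 1.079431 = $13,115.08

$13,115.08


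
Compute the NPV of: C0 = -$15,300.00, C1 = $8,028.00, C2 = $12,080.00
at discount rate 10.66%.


Formula: NPV = C0 + C1/(1+r) + C2/(1+r)^2
Discount C1: $8,028.00 / (1 + 0.1066) = $7,254.65
Discount C2: $12,080.00 / (1 + 0.1066)^2 = $9,864.74
NPV = -$15,300.00 + $7,254.65 + $9,864.74 = $1,819.39

$1,819.39


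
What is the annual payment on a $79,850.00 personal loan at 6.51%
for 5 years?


Formula: PMT = PV * r / (1 - (1+r)^(-n))
Denominator: 1 - (1 + 0.0651)^(-5) = 0.270462
Numerator: $79,850.00 * 0.0651 = 5198.235
PMT = 5198.235 / 0.270462 = $19,219.85

$19,219.85


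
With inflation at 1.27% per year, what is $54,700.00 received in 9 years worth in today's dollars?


Formula: Real value = nominal / (1 + inflation)^years
Price level: (1 + 0.0127)^9 = 1.120282
Real value = $54,700.00 / 1.120282 = $48,827.00

$48,827.00


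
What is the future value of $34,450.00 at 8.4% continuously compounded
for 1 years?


Formula: FV = P * e^(r*t)
Exponent: r*t = 0.084 * 1 = 0.084
e^(0.084) = 1.087629
FV = $34,450.00 * 1.087629 = $37,468.82

$37,468.82


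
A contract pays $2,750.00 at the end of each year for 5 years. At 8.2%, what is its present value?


Formula: PV = PMT * (1 - (1+r)^(-n)) / r
Discount factor: (1 + 0.082)^(-5) = 0.674316
Bracket: 1 - 0.674316 = 0.325684
PV = $2,750.00 * 0.325684 / 0.082 = $10,922.32

$10,922.32


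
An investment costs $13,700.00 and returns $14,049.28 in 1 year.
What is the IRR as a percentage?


Formula: IRR = C1/C0 - 1
Substituting: IRR = $14,049.28 / $13,700.00 - 1
Ratio: 1.025495 - 1 = 0.025495
IRR = 2.5495%

2.5495%


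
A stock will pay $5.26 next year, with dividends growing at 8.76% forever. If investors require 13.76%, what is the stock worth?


Formula: P = D1 / (r - g)
Spread: r - g = 0.1376 - 0.0876 = 0.05
Substituting: P = $5.26 / 0.05
P = $105.20

$105.20


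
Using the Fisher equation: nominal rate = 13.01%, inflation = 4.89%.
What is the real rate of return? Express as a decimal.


Formula: (1 + r_real) = (1 + r_nom) / (1 + inflation)
Substituting: (1 + r_real) = 1.1301 / 1.0489
(1 + r_real) = 1.077414
r_real = 1.077414 - 1 = 0.077414

0.077414


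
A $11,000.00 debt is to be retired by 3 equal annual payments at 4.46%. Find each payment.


Formula: PMT = PV * r / (1 - (1+r)^(-n))
Denominator: 1 - (1 + 0.0446)^(-3) = 0.122696
Numerator: $11,000.00 * 0.0446 = 490.6
PMT = 490.6 / 0.122696 = $3,998.49

$3,998.49


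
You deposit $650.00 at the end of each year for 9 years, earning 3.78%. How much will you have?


Formula: FV = PMT * ((1+r)^n - 1) / r
Growth factor: (1 + 0.0378)^9 = 1.396442
Numerator: 1.396442 - 1 = 0.396442
FV = $650.00 * 0.396442 / 0.0378 = $6,817.13

$6,817.13


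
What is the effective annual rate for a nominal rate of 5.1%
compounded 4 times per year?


Formula: EAR = (1 + r/m)^m - 1
Period rate: r/m = 0.051 / 4 = 0.01275
Compounding: (1 + 0.01275)^4 = 1.051984
EAR = 1.051984 - 1 = 0.051984

0.051984


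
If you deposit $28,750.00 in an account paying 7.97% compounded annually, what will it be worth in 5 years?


Formula: FV = P * (1 + r)^n
Substituting: FV = $28,750.00 * (1 + 0.0797)^5
Growth factor: (1.0797)^5 = 1.467288
FV = $28,750.00 * 1.467288 = $42,184.54

$42,184.54


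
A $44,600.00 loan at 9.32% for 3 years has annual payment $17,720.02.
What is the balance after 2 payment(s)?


Formula: Balance = PV*(1+r)^k - PMT*((1+r)^k - 1)/r
Growth: (1 + 0.0932)^2 = 1.195086
Accumulated factor: ((1+r)^k - 1)/r = 2.0932
Balance = $44,600.00 * 1.195086 - $17,720.02 * 2.0932
Balance = $16,209.30

$16,209.30


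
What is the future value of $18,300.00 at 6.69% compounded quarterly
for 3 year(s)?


Formula: FV = P * (1 + r/m)^(m*t)
Period rate: r/m = 0.0669 / 4 = 0.016725
Total periods: m*t = 4 * 3 = 12
Growth factor: (1 + 0.016725)^12 = 1.220231
FV = $18,300.00 * 1.220231 = $22,330.23

$22,330.23


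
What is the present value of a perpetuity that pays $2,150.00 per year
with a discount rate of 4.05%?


Formula: PV = C / r
Substituting: PV = $2,150.00 / 0.0405
PV = $53,086.42

$53,086.42


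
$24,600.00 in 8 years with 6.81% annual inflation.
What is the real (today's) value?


Formula: Real value = nominal / (1 + inflation)^years
Price level: (1 + 0.0681)^8 = 1.693929
Real value = $24,600.00 / 1.693929 = $14,522.45

$14,522.45


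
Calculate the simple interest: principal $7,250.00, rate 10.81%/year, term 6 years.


Formula: I = P * r * t
Substituting: I = $7,250.00 * 0.1081 * 6
Step: I = $7,250.00 * 0.6486
I = $4,702.35

$4,702.35


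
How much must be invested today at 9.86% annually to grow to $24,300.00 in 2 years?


Formula: PV = FV / (1 + r)^n
Substituting: PV = $24,300.00 / (1 + 0.0986)^2
Discount factor: (1.0986)^2 = 1.206922
PV = $24,300.00 / 1.206922 = $20,133.86

$20,133.86


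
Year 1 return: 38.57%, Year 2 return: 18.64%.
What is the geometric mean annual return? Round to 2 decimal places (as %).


Formula: Geometric mean = ((1+r1)*(1+r2))^(1/2) - 1
Product: (1 + 0.3857) * (1 + 0.1864) = 1.3857 * 1.1864 = 1.643994
Square root: 1.643994^0.5 = 1.282183
Geometric mean = 1.282183 - 1 = 0.282183
As percentage: 28.22%

28.22%


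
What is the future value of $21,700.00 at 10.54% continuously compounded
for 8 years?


Formula: FV = P * e^(r*t)
Exponent: r*t = 0.1054 * 8 = 0.8432
e^(0.8432) = 2.323791
FV = $21,700.00 * 2.323791 = $50,426.27

$50,426.27


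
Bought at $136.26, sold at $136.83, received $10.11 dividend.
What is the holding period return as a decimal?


Formula: HPR = (P1 - P0 + D) / P0
Gain: $136.83 - $136.26 + $10.11 = $10.68
HPR = $10.68 / $136.26 = 0.0784

0.0784


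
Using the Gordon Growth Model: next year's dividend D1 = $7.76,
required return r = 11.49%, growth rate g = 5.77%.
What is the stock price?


Formula: P = D1 / (r - g)
Spread: r - g = 0.1149 - 0.0577 = 0.0572
Substituting: P = $7.76 / 0.0572
P = $135.66

$135.66


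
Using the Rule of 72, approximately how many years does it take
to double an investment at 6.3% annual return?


Formula: Years ≈ 72 / r
Substituting: Years ≈ 72 / 6.3
Years ≈ 11.4

11.4 years


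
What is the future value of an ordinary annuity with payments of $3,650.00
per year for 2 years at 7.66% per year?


Formula: FV = PMT * ((1+r)^n - 1) / r
Growth factor: (1 + 0.0766)^2 = 1.159068
Numerator: 1.159068 - 1 = 0.159068
FV = $3,650.00 * 0.159068 / 0.0766 = $7,579.59

$7,579.59


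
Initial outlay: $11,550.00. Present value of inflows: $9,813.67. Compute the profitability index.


Formula: PI = PV(cash flows) / initial investment
Substituting: PI = $9,813.67 / $11,550.00
PI = 0.8497

0.8497


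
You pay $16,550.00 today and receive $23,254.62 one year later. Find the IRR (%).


Formula: IRR = C1/C0 - 1
Substituting: IRR = $23,254.62 / $16,550.00 - 1
Ratio: 1.405113 - 1 = 0.405113
IRR = 40.5113%

40.5113%


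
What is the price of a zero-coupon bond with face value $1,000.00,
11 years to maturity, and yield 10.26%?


Formula: Price = FV / (1 + r)^n
Substituting: Price = $1,000.00 / (1 + 0.1026)^11
Discount factor: (1.1026)^11 = 2.928181
Price = $1,000.00 / 2.928181 = $341.51

$341.51


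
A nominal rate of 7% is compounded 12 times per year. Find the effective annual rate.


Formula: EAR = (1 + r/m)^m - 1
Period rate: r/m = 0.07 / 12 = 0.005833
Compounding: (1 + 0.005833)^12 = 1.07229
EAR = 1.07229 - 1 = 0.07229

0.07229


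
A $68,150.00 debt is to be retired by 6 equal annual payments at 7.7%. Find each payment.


Formula: PMT = PV * r / (1 - (1+r)^(-n))
Denominator: 1 - (1 + 0.077)^(-6) = 0.359225
Numerator: $68,150.00 * 0.077 = 5247.55
PMT = 5247.55 / 0.359225 = $14,607.99

$14,607.99


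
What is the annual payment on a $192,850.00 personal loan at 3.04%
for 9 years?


Formula: PMT = PV * r / (1 - (1+r)^(-n))
Denominator: 1 - (1 + 0.0304)^(-9) = 0.236257
Numerator: $192,850.00 * 0.0304 = 5862.64
PMT = 5862.64 / 0.236257 = $24,814.69

$24,814.69


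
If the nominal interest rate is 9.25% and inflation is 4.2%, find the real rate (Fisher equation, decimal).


Formula: (1 + r_real) = (1 + r_nom) / (1 + inflation)
Substituting: (1 + r_real) = 1.0925 / 1.042
(1 + r_real) = 1.048464
r_real = 1.048464 - 1 = 0.048464

0.048464


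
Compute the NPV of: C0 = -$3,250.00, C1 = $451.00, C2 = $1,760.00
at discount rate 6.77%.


Formula: NPV = C0 + C1/(1+r) + C2/(1+r)^2
Discount C1: $451.00 / (1 + 0.0677) = $422.40
Discount C2: $1,760.00 / (1 + 0.0677)^2 = $1,543.88
NPV = -$3,250.00 + $422.40 + $1,543.88 = -$1,283.71

-$1,283.71


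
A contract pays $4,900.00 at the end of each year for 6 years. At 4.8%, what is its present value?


Formula: PV = PMT * (1 - (1+r)^(-n)) / r
Discount factor: (1 + 0.048)^(-6) = 0.754801
Bracket: 1 - 0.754801 = 0.245199
PV = $4,900.00 * 0.245199 / 0.048 = $25,030.76

$25,030.76


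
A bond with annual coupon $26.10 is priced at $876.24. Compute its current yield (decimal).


Formula: Current yield = annual coupon / price
Substituting: CY = $26.10 / $876.24
CY = 0.029786

0.029786


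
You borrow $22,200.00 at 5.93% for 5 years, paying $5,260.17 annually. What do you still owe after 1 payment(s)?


Formula: Balance = PV*(1+r)^k - PMT*((1+r)^k - 1)/r
Growth: (1 + 0.0593)^1 = 1.0593
Accumulated factor: ((1+r)^k - 1)/r = 1.0
Balance = $22,200.00 * 1.0593 - $5,260.17 * 1.0
Balance = $18,256.29

$18,256.29


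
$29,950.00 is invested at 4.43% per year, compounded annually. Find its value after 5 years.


Formula: FV = P * (1 + r)^n
Substituting: FV = $29,950.00 * (1 + 0.0443)^5
Growth factor: (1.0443)^5 = 1.242014
FV = $29,950.00 * 1.242014 = $37,198.31

$37,198.31


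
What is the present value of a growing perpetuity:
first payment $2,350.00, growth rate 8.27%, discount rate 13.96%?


Formula: PV = C / (r - g)
Spread: r - g = 0.1396 - 0.0827 = 0.0569
Substituting: PV = $2,350.00 / 0.0569
PV = $41,300.53

$41,300.53


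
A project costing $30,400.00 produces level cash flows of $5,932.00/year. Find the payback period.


Formula: Payback = investment / annual cash flow
Substituting: Payback = $30,400.00 / $5,932.00
Payback = 5.1247 years

5.1247 years


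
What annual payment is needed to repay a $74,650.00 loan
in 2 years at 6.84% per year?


Formula: PMT = PV * r / (1 - (1+r)^(-n))
Denominator: 1 - (1 + 0.0684)^(-2) = 0.123943
Numerator: $74,650.00 * 0.0684 = 5106.06
PMT = 5106.06 / 0.123943 = $41,196.76

$41,196.76


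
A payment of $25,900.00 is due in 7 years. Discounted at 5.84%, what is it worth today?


Formula: PV = FV / (1 + r)^n
Substituting: PV = $25,900.00 / (1 + 0.0584)^7
Discount factor: (1.0584)^7 = 1.487815
PV = $25,900.00 / 1.487815 = $17,408.08

$17,408.08


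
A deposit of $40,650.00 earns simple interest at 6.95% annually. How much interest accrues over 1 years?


Formula: I = P * r * t
Substituting: I = $40,650.00 * 0.0695 * 1
Step: I = $40,650.00 * 0.0695
I = $2,825.18

$2,825.18


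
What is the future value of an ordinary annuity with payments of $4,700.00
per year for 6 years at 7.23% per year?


Formula: FV = PMT * ((1+r)^n - 1) / r
Growth factor: (1 + 0.0723)^6 = 1.52019
Numerator: 1.52019 - 1 = 0.52019
FV = $4,700.00 * 0.52019 / 0.0723 = $33,815.94

$33,815.94


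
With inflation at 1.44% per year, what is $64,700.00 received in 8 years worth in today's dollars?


Formula: Real value = nominal / (1 + inflation)^years
Price level: (1 + 0.0144)^8 = 1.121176
Real value = $64,700.00 / 1.121176 = $57,707.25

$57,707.25


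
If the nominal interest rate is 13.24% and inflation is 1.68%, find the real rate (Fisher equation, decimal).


Formula: (1 + r_real) = (1 + r_nom) / (1 + inflation)
Substituting: (1 + r_real) = 1.1324 / 1.0168
(1 + r_real) = 1.11369
r_real = 1.11369 - 1 = 0.11369

0.11369


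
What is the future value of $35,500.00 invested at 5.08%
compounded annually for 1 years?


Formula: FV = P * (1 + r)^n
Substituting: FV = $35,500.00 * (1 + 0.0508)^1
Growth factor: (1.0508)^1 = 1.0508
FV = $35,500.00 * 1.0508 = $37,303.40

$37,303.40


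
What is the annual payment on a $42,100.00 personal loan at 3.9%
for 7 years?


Formula: PMT = PV * r / (1 - (1+r)^(-n))
Denominator: 1 - (1 + 0.039)^(-7) = 0.234948
Numerator: $42,100.00 * 0.039 = 1641.9
PMT = 1641.9 / 0.234948 = $6,988.37

$6,988.37
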